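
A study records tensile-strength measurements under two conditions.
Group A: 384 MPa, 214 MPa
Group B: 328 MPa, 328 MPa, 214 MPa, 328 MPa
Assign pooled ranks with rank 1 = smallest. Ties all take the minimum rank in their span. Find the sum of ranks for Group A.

Sorted (ascending): 214, 214, 328, 328, 328, 384
The 2 values of 214 occupy positions 1–2 → each gets rank 1.
The 3 values of 328 occupy positions 3–5 → each gets rank 3.
Group A values → pooled ranks: 384→6, 214→1
Rank sum = 6 + 1 = 7

7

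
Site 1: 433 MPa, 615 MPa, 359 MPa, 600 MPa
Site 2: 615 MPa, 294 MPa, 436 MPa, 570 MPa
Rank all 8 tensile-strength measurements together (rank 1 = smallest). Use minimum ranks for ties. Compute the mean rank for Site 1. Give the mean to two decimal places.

4.50

Sorted (ascending): 294, 359, 433, 436, 570, 600, 615, 615
The 2 values of 615 occupy positions 7–8 → each gets rank 7.
Site 1 values → pooled ranks: 433→3, 615→7, 359→2, 600→6
Mean rank = (3 + 7 + 2 + 6) / 4 = 4.50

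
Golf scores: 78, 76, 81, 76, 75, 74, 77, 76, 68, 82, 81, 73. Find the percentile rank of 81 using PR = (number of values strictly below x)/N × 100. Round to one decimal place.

75.0

N = 12.
Strictly below 81: 9. Equal to 81: 2.
PR = 9/12 × 100 = 75.0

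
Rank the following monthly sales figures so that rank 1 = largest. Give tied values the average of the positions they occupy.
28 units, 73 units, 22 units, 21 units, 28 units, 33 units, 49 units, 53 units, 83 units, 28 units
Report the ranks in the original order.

Sorted (descending): 83, 73, 53, 49, 33, 28, 28, 28, 22, 21
The 3 values of 28 occupy positions 6–8 → average rank 7.

7, 2, 9, 10, 7, 5, 4, 3, 1, 7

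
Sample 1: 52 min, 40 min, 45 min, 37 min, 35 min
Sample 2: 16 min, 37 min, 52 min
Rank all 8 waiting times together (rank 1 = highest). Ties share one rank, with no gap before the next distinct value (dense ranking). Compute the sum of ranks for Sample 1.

Sorted (descending): 52, 52, 45, 40, 37, 37, 35, 16
The 2 values of 52 share dense rank 1.
The 2 values of 37 share dense rank 4.
Remaining distinct values take the next consecutive integers.
Sample 1 values → pooled ranks: 52→1, 40→3, 45→2, 37→4, 35→5
Rank sum = 1 + 3 + 2 + 4 + 5 = 15

15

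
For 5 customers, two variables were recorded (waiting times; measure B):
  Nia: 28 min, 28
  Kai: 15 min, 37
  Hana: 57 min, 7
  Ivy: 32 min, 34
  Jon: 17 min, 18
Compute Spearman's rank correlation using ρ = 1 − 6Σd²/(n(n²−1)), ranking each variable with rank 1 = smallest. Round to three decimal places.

Ranks of variable 1: 3, 1, 5, 4, 2
Ranks of variable 2: 3, 5, 1, 4, 2
d = r₁ − r₂: 0, -4, 4, 0, 0
d²: 0, 16, 16, 0, 0; Σd² = 32
ρ = 1 − 6·32/(5·24) = 1 − 192/120 = -0.600

-0.600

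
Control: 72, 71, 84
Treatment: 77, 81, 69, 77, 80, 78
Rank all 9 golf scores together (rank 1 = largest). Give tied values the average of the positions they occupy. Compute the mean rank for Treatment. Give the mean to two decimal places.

Sorted (descending): 84, 81, 80, 78, 77, 77, 72, 71, 69
The 2 values of 77 occupy positions 5–6 → average rank (5+6)/2 = 5.5.
Treatment values → pooled ranks: 77→5.5, 81→2, 69→9, 77→5.5, 80→3, 78→4
Mean rank = (5.5 + 2 + 9 + 5.5 + 3 + 4) / 6 = 4.83

4.83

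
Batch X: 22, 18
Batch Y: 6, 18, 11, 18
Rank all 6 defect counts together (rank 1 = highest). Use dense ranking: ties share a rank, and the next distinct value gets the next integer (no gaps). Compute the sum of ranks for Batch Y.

Sorted (descending): 22, 18, 18, 18, 11, 6
The 3 values of 18 share dense rank 2.
Remaining distinct values take the next consecutive integers.
Batch Y values → pooled ranks: 6→4, 18→2, 11→3, 18→2
Rank sum = 4 + 2 + 3 + 2 = 11

11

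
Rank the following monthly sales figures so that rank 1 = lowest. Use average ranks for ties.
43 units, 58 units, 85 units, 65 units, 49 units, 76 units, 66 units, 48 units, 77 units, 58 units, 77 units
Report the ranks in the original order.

1, 4.5, 11, 6, 3, 8, 7, 2, 9.5, 4.5, 9.5

Sorted (ascending): 43, 48, 49, 58, 58, 65, 66, 76, 77, 77, 85
The 2 values of 58 occupy positions 4–5 → average rank (4+5)/2 = 4.5.
The 2 values of 77 occupy positions 9–10 → average rank (9+10)/2 = 9.5.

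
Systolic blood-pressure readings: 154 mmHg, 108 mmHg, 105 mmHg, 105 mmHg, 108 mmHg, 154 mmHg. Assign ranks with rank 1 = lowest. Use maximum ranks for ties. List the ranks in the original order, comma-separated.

6, 4, 2, 2, 4, 6

Sorted (ascending): 105, 105, 108, 108, 154, 154
The 2 values of 105 occupy positions 1–2 → each gets rank 2.
The 2 values of 108 occupy positions 3–4 → each gets rank 4.
The 2 values of 154 occupy positions 5–6 → each gets rank 6.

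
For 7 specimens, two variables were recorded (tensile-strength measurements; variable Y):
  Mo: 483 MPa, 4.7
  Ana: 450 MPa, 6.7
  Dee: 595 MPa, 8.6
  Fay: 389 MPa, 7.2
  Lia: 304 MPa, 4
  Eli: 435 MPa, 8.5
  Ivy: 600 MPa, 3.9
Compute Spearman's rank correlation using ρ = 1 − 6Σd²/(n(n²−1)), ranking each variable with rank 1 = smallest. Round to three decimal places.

Ranks of variable 1: 5, 4, 6, 2, 1, 3, 7
Ranks of variable 2: 3, 4, 7, 5, 2, 6, 1
d = r₁ − r₂: 2, 0, -1, -3, -1, -3, 6
d²: 4, 0, 1, 9, 1, 9, 36; Σd² = 60
ρ = 1 − 6·60/(7·48) = 1 − 360/336 = -0.071

-0.071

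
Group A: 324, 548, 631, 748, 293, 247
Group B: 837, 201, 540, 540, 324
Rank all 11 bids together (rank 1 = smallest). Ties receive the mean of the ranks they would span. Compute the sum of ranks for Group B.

Sorted (ascending): 201, 247, 293, 324, 324, 540, 540, 548, 631, 748, 837
The 2 values of 324 occupy positions 4–5 → average rank (4+5)/2 = 4.5.
The 2 values of 540 occupy positions 6–7 → average rank (6+7)/2 = 6.5.
Group B values → pooled ranks: 837→11, 201→1, 540→6.5, 540→6.5, 324→4.5
Rank sum = 11 + 1 + 6.5 + 6.5 + 4.5 = 29.5

29.5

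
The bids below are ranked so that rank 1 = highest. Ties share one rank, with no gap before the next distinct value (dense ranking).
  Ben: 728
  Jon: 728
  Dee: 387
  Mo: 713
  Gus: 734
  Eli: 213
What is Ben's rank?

Sorted (descending): 734, 728, 728, 713, 387, 213
The 2 values of 728 share dense rank 2.
Remaining distinct values take the next consecutive integers.
Ben has value 728 → rank 2.

2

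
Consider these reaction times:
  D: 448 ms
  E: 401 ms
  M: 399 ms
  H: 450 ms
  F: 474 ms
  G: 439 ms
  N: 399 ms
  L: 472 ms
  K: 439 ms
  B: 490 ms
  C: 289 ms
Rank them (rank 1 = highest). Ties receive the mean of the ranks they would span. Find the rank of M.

Sorted (descending): 490, 474, 472, 450, 448, 439, 439, 401, 399, 399, 289
The 2 values of 439 occupy positions 6–7 → average rank (6+7)/2 = 6.5.
The 2 values of 399 occupy positions 9–10 → average rank (9+10)/2 = 9.5.
M has value 399 ms → rank 9.5.

9.5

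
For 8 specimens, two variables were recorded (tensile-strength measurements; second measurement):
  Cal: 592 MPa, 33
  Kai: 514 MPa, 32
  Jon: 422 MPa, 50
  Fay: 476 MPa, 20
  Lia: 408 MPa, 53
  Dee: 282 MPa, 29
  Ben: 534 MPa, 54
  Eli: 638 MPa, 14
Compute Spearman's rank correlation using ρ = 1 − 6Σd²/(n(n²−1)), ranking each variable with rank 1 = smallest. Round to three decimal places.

Ranks of variable 1: 7, 5, 3, 4, 2, 1, 6, 8
Ranks of variable 2: 5, 4, 6, 2, 7, 3, 8, 1
d = r₁ − r₂: 2, 1, -3, 2, -5, -2, -2, 7
d²: 4, 1, 9, 4, 25, 4, 4, 49; Σd² = 100
ρ = 1 − 6·100/(8·63) = 1 − 600/504 = -0.190

-0.190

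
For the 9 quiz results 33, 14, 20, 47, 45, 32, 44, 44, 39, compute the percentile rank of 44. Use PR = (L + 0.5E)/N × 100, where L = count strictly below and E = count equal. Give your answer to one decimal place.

66.7

N = 9.
Strictly below 44: 5. Equal to 44: 2.
PR = (5 + 0.5·2)/9 × 100 = 66.7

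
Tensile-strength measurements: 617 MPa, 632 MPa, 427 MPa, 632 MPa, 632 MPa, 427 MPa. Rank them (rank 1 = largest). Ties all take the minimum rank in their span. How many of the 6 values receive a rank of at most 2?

3

Sorted (descending): 632, 632, 632, 617, 427, 427
The 3 values of 632 occupy positions 1–3 → each gets rank 1.
The 2 values of 427 occupy positions 5–6 → each gets rank 5.
Ranks ≤ 2: {1, 1, 1} → 3 values.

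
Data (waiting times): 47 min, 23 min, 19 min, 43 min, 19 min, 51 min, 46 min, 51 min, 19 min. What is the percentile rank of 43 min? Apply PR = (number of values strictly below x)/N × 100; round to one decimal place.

44.4

N = 9.
Strictly below 43: 4. Equal to 43: 1.
PR = 4/9 × 100 = 44.4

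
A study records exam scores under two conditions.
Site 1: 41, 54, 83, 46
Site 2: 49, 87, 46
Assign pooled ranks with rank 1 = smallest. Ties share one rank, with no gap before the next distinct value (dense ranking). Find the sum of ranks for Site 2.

11

Sorted (ascending): 41, 46, 46, 49, 54, 83, 87
The 2 values of 46 share dense rank 2.
Remaining distinct values take the next consecutive integers.
Site 2 values → pooled ranks: 49→3, 87→6, 46→2
Rank sum = 3 + 6 + 2 = 11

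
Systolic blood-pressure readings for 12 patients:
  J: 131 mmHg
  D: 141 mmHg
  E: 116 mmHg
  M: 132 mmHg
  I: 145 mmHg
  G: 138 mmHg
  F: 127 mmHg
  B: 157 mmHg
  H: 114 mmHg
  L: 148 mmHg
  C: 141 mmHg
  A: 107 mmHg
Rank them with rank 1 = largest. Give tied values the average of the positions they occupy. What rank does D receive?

4.5

Sorted (descending): 157, 148, 145, 141, 141, 138, 132, 131, 127, 116, 114, 107
The 2 values of 141 occupy positions 4–5 → average rank (4+5)/2 = 4.5.
D has value 141 mmHg → rank 4.5.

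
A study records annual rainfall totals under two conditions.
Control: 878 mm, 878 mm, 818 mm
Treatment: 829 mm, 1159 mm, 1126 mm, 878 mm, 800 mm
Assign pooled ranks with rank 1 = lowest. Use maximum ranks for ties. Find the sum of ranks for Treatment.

Sorted (ascending): 800, 818, 829, 878, 878, 878, 1126, 1159
The 3 values of 878 occupy positions 4–6 → each gets rank 6.
Treatment values → pooled ranks: 829→3, 1159→8, 1126→7, 878→6, 800→1
Rank sum = 3 + 8 + 7 + 6 + 1 = 25

25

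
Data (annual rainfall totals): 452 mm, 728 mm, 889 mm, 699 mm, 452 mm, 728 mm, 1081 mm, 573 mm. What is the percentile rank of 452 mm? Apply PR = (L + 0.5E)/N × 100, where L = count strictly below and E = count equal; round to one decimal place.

N = 8.
Strictly below 452: 0. Equal to 452: 2.
PR = (0 + 0.5·2)/8 × 100 = 12.5

12.5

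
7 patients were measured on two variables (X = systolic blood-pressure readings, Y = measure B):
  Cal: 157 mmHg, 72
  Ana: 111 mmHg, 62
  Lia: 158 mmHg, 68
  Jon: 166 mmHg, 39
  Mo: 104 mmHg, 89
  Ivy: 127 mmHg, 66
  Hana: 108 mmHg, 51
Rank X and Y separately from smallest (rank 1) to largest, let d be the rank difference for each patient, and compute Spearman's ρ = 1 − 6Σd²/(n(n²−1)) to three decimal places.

Ranks of variable 1: 5, 3, 6, 7, 1, 4, 2
Ranks of variable 2: 6, 3, 5, 1, 7, 4, 2
d = r₁ − r₂: -1, 0, 1, 6, -6, 0, 0
d²: 1, 0, 1, 36, 36, 0, 0; Σd² = 74
ρ = 1 − 6·74/(7·48) = 1 − 444/336 = -0.321

-0.321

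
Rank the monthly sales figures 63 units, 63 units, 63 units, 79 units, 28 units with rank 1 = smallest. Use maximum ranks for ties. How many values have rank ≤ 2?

Sorted (ascending): 28, 63, 63, 63, 79
The 3 values of 63 occupy positions 2–4 → each gets rank 4.
Ranks ≤ 2: {1} → 1 value.

1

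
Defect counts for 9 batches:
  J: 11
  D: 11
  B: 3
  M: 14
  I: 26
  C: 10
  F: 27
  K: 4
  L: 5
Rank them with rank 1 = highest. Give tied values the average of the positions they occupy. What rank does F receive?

Sorted (descending): 27, 26, 14, 11, 11, 10, 5, 4, 3
The 2 values of 11 occupy positions 4–5 → average rank (4+5)/2 = 4.5.
F has value 27 → rank 1.

1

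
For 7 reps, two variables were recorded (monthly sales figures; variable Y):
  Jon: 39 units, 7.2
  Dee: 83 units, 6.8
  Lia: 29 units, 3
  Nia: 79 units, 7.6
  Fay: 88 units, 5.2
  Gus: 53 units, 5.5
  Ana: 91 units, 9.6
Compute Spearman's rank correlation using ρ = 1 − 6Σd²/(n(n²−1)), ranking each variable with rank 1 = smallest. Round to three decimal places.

0.464

Ranks of variable 1: 2, 5, 1, 4, 6, 3, 7
Ranks of variable 2: 5, 4, 1, 6, 2, 3, 7
d = r₁ − r₂: -3, 1, 0, -2, 4, 0, 0
d²: 9, 1, 0, 4, 16, 0, 0; Σd² = 30
ρ = 1 − 6·30/(7·48) = 1 − 180/336 = 0.464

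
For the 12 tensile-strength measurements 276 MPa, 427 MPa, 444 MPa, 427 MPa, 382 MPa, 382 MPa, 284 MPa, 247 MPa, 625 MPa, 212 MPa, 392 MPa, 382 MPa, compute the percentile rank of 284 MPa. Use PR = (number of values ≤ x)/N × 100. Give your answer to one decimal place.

33.3

N = 12.
Strictly below 284: 3. Equal to 284: 1.
PR = 4/12 × 100 = 33.3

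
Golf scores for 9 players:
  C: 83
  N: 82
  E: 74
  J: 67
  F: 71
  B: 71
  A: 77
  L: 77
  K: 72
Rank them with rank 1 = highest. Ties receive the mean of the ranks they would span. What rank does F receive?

Sorted (descending): 83, 82, 77, 77, 74, 72, 71, 71, 67
The 2 values of 77 occupy positions 3–4 → average rank (3+4)/2 = 3.5.
The 2 values of 71 occupy positions 7–8 → average rank (7+8)/2 = 7.5.
F has value 71 → rank 7.5.

7.5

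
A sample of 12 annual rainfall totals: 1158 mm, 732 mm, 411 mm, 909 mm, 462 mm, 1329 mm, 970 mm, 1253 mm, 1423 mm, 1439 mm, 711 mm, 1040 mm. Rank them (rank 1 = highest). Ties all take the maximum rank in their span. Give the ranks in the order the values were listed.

Sorted (descending): 1439, 1423, 1329, 1253, 1158, 1040, 970, 909, 732, 711, 462, 411
No ties — each value takes its position as its rank.

5, 9, 12, 8, 11, 3, 7, 4, 2, 1, 10, 6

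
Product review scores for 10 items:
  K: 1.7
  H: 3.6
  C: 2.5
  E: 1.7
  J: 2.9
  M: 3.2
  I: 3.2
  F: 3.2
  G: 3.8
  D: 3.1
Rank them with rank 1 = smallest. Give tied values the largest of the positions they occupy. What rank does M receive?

Sorted (ascending): 1.7, 1.7, 2.5, 2.9, 3.1, 3.2, 3.2, 3.2, 3.6, 3.8
The 2 values of 1.7 occupy positions 1–2 → each gets rank 2.
The 3 values of 3.2 occupy positions 6–8 → each gets rank 8.
M has value 3.2 → rank 8.

8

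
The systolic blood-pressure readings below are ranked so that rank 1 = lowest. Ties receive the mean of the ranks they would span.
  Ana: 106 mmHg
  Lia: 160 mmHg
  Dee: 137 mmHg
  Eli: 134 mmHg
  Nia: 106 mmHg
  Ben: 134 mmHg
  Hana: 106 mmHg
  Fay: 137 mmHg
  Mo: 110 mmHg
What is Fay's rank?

Sorted (ascending): 106, 106, 106, 110, 134, 134, 137, 137, 160
The 3 values of 106 occupy positions 1–3 → average rank 2.
The 2 values of 134 occupy positions 5–6 → average rank (5+6)/2 = 5.5.
The 2 values of 137 occupy positions 7–8 → average rank (7+8)/2 = 7.5.
Fay has value 137 mmHg → rank 7.5.

7.5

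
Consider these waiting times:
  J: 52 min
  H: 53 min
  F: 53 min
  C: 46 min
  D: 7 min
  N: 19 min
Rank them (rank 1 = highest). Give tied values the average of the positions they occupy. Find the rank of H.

1.5

Sorted (descending): 53, 53, 52, 46, 19, 7
The 2 values of 53 occupy positions 1–2 → average rank (1+2)/2 = 1.5.
H has value 53 min → rank 1.5.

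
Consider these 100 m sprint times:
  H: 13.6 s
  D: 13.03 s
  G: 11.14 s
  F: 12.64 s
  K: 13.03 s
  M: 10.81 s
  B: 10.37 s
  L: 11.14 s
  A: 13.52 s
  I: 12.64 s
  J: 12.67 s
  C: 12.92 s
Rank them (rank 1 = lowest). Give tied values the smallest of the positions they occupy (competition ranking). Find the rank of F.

Sorted (ascending): 10.37, 10.81, 11.14, 11.14, 12.64, 12.64, 12.67, 12.92, 13.03, 13.03, 13.52, 13.6
The 2 values of 11.14 occupy positions 3–4 → each gets rank 3.
The 2 values of 12.64 occupy positions 5–6 → each gets rank 5.
The 2 values of 13.03 occupy positions 9–10 → each gets rank 9.
F has value 12.64 s → rank 5.

5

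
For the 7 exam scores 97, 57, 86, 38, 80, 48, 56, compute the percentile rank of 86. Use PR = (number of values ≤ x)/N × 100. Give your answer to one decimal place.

85.7

N = 7.
Strictly below 86: 5. Equal to 86: 1.
PR = 6/7 × 100 = 85.7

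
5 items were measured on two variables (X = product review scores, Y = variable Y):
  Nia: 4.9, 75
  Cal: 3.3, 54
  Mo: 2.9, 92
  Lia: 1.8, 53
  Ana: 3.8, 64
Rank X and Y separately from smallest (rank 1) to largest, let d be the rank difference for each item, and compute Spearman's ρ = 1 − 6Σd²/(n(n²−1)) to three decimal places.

Ranks of variable 1: 5, 3, 2, 1, 4
Ranks of variable 2: 4, 2, 5, 1, 3
d = r₁ − r₂: 1, 1, -3, 0, 1
d²: 1, 1, 9, 0, 1; Σd² = 12
ρ = 1 − 6·12/(5·24) = 1 − 72/120 = 0.400

0.400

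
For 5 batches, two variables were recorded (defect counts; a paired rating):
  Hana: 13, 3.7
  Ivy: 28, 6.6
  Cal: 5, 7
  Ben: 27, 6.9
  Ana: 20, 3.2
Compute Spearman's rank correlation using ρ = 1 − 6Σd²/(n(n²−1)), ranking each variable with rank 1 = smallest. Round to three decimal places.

-0.200

Ranks of variable 1: 2, 5, 1, 4, 3
Ranks of variable 2: 2, 3, 5, 4, 1
d = r₁ − r₂: 0, 2, -4, 0, 2
d²: 0, 4, 16, 0, 4; Σd² = 24
ρ = 1 − 6·24/(5·24) = 1 − 144/120 = -0.200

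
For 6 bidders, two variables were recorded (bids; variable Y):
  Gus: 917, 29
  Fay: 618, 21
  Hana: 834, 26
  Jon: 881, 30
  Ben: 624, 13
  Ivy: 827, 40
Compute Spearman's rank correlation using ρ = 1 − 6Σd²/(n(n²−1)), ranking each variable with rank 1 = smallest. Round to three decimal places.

0.543

Ranks of variable 1: 6, 1, 4, 5, 2, 3
Ranks of variable 2: 4, 2, 3, 5, 1, 6
d = r₁ − r₂: 2, -1, 1, 0, 1, -3
d²: 4, 1, 1, 0, 1, 9; Σd² = 16
ρ = 1 − 6·16/(6·35) = 1 − 96/210 = 0.543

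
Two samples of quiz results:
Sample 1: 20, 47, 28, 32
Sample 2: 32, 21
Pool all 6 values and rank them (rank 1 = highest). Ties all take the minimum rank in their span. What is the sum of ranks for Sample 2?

7

Sorted (descending): 47, 32, 32, 28, 21, 20
The 2 values of 32 occupy positions 2–3 → each gets rank 2.
Sample 2 values → pooled ranks: 32→2, 21→5
Rank sum = 2 + 5 = 7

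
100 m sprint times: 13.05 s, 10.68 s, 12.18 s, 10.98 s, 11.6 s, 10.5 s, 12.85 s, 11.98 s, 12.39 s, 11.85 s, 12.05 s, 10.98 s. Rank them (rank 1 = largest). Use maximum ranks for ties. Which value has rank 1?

Sorted (descending): 13.05, 12.85, 12.39, 12.18, 12.05, 11.98, 11.85, 11.6, 10.98, 10.98, 10.68, 10.5
The 2 values of 10.98 occupy positions 9–10 → each gets rank 10.
Rank 1 → value 13.05.

13.05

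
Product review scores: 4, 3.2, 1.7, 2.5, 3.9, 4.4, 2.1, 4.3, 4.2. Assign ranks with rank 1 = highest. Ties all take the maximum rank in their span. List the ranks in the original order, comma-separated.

Sorted (descending): 4.4, 4.3, 4.2, 4, 3.9, 3.2, 2.5, 2.1, 1.7
No ties — each value takes its position as its rank.

4, 6, 9, 7, 5, 1, 8, 2, 3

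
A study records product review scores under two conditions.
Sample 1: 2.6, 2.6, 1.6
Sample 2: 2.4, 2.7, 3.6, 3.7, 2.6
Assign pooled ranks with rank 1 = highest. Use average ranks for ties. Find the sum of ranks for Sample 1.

Sorted (descending): 3.7, 3.6, 2.7, 2.6, 2.6, 2.6, 2.4, 1.6
The 3 values of 2.6 occupy positions 4–6 → average rank 5.
Sample 1 values → pooled ranks: 2.6→5, 2.6→5, 1.6→8
Rank sum = 5 + 5 + 8 = 18

18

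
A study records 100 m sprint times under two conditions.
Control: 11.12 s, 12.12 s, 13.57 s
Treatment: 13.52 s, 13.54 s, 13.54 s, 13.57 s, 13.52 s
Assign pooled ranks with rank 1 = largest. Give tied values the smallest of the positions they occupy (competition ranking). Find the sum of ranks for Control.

16

Sorted (descending): 13.57, 13.57, 13.54, 13.54, 13.52, 13.52, 12.12, 11.12
The 2 values of 13.57 occupy positions 1–2 → each gets rank 1.
The 2 values of 13.54 occupy positions 3–4 → each gets rank 3.
The 2 values of 13.52 occupy positions 5–6 → each gets rank 5.
Control values → pooled ranks: 11.12→8, 12.12→7, 13.57→1
Rank sum = 8 + 7 + 1 = 16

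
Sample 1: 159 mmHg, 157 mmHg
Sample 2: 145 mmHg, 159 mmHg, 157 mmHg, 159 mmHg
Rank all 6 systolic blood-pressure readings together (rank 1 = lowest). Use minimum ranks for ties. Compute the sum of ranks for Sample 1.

Sorted (ascending): 145, 157, 157, 159, 159, 159
The 2 values of 157 occupy positions 2–3 → each gets rank 2.
The 3 values of 159 occupy positions 4–6 → each gets rank 4.
Sample 1 values → pooled ranks: 159→4, 157→2
Rank sum = 4 + 2 = 6

6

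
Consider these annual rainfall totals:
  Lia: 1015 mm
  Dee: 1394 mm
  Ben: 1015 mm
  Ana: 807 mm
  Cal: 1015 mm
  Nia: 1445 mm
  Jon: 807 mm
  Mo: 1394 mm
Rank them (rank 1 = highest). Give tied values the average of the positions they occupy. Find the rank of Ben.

5

Sorted (descending): 1445, 1394, 1394, 1015, 1015, 1015, 807, 807
The 2 values of 1394 occupy positions 2–3 → average rank (2+3)/2 = 2.5.
The 3 values of 1015 occupy positions 4–6 → average rank 5.
The 2 values of 807 occupy positions 7–8 → average rank (7+8)/2 = 7.5.
Ben has value 1015 mm → rank 5.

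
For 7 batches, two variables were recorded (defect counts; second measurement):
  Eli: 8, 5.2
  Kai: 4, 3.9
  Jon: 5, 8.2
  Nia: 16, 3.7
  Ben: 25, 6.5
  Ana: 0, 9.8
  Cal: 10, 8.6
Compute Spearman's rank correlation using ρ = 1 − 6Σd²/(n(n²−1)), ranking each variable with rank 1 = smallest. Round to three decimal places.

Ranks of variable 1: 4, 2, 3, 6, 7, 1, 5
Ranks of variable 2: 3, 2, 5, 1, 4, 7, 6
d = r₁ − r₂: 1, 0, -2, 5, 3, -6, -1
d²: 1, 0, 4, 25, 9, 36, 1; Σd² = 76
ρ = 1 − 6·76/(7·48) = 1 − 456/336 = -0.357

-0.357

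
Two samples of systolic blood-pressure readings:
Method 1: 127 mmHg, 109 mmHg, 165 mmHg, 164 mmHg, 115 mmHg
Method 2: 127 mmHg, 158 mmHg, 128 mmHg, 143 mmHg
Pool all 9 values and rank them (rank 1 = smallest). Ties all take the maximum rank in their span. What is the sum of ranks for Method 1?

24

Sorted (ascending): 109, 115, 127, 127, 128, 143, 158, 164, 165
The 2 values of 127 occupy positions 3–4 → each gets rank 4.
Method 1 values → pooled ranks: 127→4, 109→1, 165→9, 164→8, 115→2
Rank sum = 4 + 1 + 9 + 8 + 2 = 24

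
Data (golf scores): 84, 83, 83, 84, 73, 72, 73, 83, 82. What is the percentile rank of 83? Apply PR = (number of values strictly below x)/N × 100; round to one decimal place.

44.4

N = 9.
Strictly below 83: 4. Equal to 83: 3.
PR = 4/9 × 100 = 44.4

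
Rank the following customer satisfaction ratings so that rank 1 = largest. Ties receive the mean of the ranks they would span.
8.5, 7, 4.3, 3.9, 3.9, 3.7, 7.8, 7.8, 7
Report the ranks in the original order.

Sorted (descending): 8.5, 7.8, 7.8, 7, 7, 4.3, 3.9, 3.9, 3.7
The 2 values of 7.8 occupy positions 2–3 → average rank (2+3)/2 = 2.5.
The 2 values of 7 occupy positions 4–5 → average rank (4+5)/2 = 4.5.
The 2 values of 3.9 occupy positions 7–8 → average rank (7+8)/2 = 7.5.

1, 4.5, 6, 7.5, 7.5, 9, 2.5, 2.5, 4.5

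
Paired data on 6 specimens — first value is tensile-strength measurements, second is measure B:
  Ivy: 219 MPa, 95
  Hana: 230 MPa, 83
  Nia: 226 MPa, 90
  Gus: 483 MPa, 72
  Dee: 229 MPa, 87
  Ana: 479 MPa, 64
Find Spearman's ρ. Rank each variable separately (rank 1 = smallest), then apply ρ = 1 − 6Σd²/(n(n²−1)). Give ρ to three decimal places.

Ranks of variable 1: 1, 4, 2, 6, 3, 5
Ranks of variable 2: 6, 3, 5, 2, 4, 1
d = r₁ − r₂: -5, 1, -3, 4, -1, 4
d²: 25, 1, 9, 16, 1, 16; Σd² = 68
ρ = 1 − 6·68/(6·35) = 1 − 408/210 = -0.943

-0.943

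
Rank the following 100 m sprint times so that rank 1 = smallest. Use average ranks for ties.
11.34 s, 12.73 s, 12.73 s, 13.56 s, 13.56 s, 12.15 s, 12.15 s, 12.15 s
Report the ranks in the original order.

1, 5.5, 5.5, 7.5, 7.5, 3, 3, 3

Sorted (ascending): 11.34, 12.15, 12.15, 12.15, 12.73, 12.73, 13.56, 13.56
The 3 values of 12.15 occupy positions 2–4 → average rank 3.
The 2 values of 12.73 occupy positions 5–6 → average rank (5+6)/2 = 5.5.
The 2 values of 13.56 occupy positions 7–8 → average rank (7+8)/2 = 7.5.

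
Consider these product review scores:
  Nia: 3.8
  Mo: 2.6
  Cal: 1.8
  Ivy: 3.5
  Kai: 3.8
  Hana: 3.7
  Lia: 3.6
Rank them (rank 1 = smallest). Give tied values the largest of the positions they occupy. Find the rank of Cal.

Sorted (ascending): 1.8, 2.6, 3.5, 3.6, 3.7, 3.8, 3.8
The 2 values of 3.8 occupy positions 6–7 → each gets rank 7.
Cal has value 1.8 → rank 1.

1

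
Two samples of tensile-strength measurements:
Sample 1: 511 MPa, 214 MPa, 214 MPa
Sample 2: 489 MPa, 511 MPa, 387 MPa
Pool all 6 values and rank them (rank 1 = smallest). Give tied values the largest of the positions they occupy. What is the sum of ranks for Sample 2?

13

Sorted (ascending): 214, 214, 387, 489, 511, 511
The 2 values of 214 occupy positions 1–2 → each gets rank 2.
The 2 values of 511 occupy positions 5–6 → each gets rank 6.
Sample 2 values → pooled ranks: 489→4, 511→6, 387→3
Rank sum = 4 + 6 + 3 = 13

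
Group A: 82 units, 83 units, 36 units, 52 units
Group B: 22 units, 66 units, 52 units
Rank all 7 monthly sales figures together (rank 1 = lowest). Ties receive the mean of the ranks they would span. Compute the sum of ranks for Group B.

Sorted (ascending): 22, 36, 52, 52, 66, 82, 83
The 2 values of 52 occupy positions 3–4 → average rank (3+4)/2 = 3.5.
Group B values → pooled ranks: 22→1, 66→5, 52→3.5
Rank sum = 1 + 5 + 3.5 = 9.5

9.5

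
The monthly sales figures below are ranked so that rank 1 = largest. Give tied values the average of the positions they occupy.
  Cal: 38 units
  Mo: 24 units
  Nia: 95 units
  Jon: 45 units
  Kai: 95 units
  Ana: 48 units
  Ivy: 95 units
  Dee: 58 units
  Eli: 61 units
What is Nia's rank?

2

Sorted (descending): 95, 95, 95, 61, 58, 48, 45, 38, 24
The 3 values of 95 occupy positions 1–3 → average rank 2.
Nia has value 95 units → rank 2.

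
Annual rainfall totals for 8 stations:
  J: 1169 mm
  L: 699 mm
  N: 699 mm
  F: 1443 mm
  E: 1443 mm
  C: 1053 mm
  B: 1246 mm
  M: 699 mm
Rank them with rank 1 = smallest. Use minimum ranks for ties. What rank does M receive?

Sorted (ascending): 699, 699, 699, 1053, 1169, 1246, 1443, 1443
The 3 values of 699 occupy positions 1–3 → each gets rank 1.
The 2 values of 1443 occupy positions 7–8 → each gets rank 7.
M has value 699 mm → rank 1.

1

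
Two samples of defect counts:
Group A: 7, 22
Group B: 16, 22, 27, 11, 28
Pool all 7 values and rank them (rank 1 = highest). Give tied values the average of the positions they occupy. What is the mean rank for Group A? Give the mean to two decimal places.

Sorted (descending): 28, 27, 22, 22, 16, 11, 7
The 2 values of 22 occupy positions 3–4 → average rank (3+4)/2 = 3.5.
Group A values → pooled ranks: 7→7, 22→3.5
Mean rank = (7 + 3.5) / 2 = 5.25

5.25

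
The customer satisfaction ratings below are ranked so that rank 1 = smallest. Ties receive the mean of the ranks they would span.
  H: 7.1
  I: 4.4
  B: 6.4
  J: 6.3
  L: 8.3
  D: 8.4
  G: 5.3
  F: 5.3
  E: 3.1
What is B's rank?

6

Sorted (ascending): 3.1, 4.4, 5.3, 5.3, 6.3, 6.4, 7.1, 8.3, 8.4
The 2 values of 5.3 occupy positions 3–4 → average rank (3+4)/2 = 3.5.
B has value 6.4 → rank 6.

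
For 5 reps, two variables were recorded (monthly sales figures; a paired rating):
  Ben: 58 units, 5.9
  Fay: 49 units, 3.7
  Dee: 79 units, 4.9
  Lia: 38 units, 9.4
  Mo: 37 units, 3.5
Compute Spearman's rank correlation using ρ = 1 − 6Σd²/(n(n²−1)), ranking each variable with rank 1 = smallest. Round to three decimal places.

Ranks of variable 1: 4, 3, 5, 2, 1
Ranks of variable 2: 4, 2, 3, 5, 1
d = r₁ − r₂: 0, 1, 2, -3, 0
d²: 0, 1, 4, 9, 0; Σd² = 14
ρ = 1 − 6·14/(5·24) = 1 − 84/120 = 0.300

0.300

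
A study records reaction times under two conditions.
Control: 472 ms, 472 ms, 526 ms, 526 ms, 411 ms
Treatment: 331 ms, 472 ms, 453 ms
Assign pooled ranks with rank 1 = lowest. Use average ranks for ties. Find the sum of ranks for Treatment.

9

Sorted (ascending): 331, 411, 453, 472, 472, 472, 526, 526
The 3 values of 472 occupy positions 4–6 → average rank 5.
The 2 values of 526 occupy positions 7–8 → average rank (7+8)/2 = 7.5.
Treatment values → pooled ranks: 331→1, 472→5, 453→3
Rank sum = 1 + 5 + 3 = 9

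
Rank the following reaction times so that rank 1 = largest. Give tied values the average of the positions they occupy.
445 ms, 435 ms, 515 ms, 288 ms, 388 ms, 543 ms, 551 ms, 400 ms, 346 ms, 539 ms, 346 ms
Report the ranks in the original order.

5, 6, 4, 11, 8, 2, 1, 7, 9.5, 3, 9.5

Sorted (descending): 551, 543, 539, 515, 445, 435, 400, 388, 346, 346, 288
The 2 values of 346 occupy positions 9–10 → average rank (9+10)/2 = 9.5.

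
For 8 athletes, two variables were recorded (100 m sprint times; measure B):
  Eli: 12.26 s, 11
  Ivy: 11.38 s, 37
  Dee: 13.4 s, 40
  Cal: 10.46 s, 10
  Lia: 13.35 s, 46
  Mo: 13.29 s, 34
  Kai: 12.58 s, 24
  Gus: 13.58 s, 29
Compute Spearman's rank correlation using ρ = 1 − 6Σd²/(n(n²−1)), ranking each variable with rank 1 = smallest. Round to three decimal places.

Ranks of variable 1: 3, 2, 7, 1, 6, 5, 4, 8
Ranks of variable 2: 2, 6, 7, 1, 8, 5, 3, 4
d = r₁ − r₂: 1, -4, 0, 0, -2, 0, 1, 4
d²: 1, 16, 0, 0, 4, 0, 1, 16; Σd² = 38
ρ = 1 − 6·38/(8·63) = 1 − 228/504 = 0.548

0.548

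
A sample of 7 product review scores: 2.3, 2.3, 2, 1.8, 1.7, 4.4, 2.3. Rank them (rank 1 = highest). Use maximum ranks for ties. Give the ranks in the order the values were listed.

Sorted (descending): 4.4, 2.3, 2.3, 2.3, 2, 1.8, 1.7
The 3 values of 2.3 occupy positions 2–4 → each gets rank 4.

4, 4, 5, 6, 7, 1, 4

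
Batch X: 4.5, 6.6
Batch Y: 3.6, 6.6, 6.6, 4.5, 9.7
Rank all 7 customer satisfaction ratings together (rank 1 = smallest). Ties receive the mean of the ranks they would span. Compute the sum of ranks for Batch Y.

Sorted (ascending): 3.6, 4.5, 4.5, 6.6, 6.6, 6.6, 9.7
The 2 values of 4.5 occupy positions 2–3 → average rank (2+3)/2 = 2.5.
The 3 values of 6.6 occupy positions 4–6 → average rank 5.
Batch Y values → pooled ranks: 3.6→1, 6.6→5, 6.6→5, 4.5→2.5, 9.7→7
Rank sum = 1 + 5 + 5 + 2.5 + 7 = 20.5

20.5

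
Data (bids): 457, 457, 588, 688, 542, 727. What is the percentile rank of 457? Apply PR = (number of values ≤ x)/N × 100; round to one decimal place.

N = 6.
Strictly below 457: 0. Equal to 457: 2.
PR = 2/6 × 100 = 33.3

33.3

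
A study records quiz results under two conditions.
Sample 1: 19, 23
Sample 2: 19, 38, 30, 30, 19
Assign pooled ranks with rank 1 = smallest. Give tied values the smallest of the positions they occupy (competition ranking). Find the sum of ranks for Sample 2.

19

Sorted (ascending): 19, 19, 19, 23, 30, 30, 38
The 3 values of 19 occupy positions 1–3 → each gets rank 1.
The 2 values of 30 occupy positions 5–6 → each gets rank 5.
Sample 2 values → pooled ranks: 19→1, 38→7, 30→5, 30→5, 19→1
Rank sum = 1 + 7 + 5 + 5 + 1 = 19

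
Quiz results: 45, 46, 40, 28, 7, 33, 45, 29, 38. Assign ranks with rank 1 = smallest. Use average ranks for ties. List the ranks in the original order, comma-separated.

7.5, 9, 6, 2, 1, 4, 7.5, 3, 5

Sorted (ascending): 7, 28, 29, 33, 38, 40, 45, 45, 46
The 2 values of 45 occupy positions 7–8 → average rank (7+8)/2 = 7.5.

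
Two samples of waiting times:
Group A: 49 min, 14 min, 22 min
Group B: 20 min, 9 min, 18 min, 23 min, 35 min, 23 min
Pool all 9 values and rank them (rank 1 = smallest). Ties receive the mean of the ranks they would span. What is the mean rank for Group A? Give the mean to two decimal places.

Sorted (ascending): 9, 14, 18, 20, 22, 23, 23, 35, 49
The 2 values of 23 occupy positions 6–7 → average rank (6+7)/2 = 6.5.
Group A values → pooled ranks: 49→9, 14→2, 22→5
Mean rank = (9 + 2 + 5) / 3 = 5.33

5.33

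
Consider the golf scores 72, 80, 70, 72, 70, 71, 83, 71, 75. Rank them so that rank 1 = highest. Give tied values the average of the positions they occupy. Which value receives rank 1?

Sorted (descending): 83, 80, 75, 72, 72, 71, 71, 70, 70
The 2 values of 72 occupy positions 4–5 → average rank (4+5)/2 = 4.5.
The 2 values of 71 occupy positions 6–7 → average rank (6+7)/2 = 6.5.
The 2 values of 70 occupy positions 8–9 → average rank (8+9)/2 = 8.5.
Rank 1 → value 83.

83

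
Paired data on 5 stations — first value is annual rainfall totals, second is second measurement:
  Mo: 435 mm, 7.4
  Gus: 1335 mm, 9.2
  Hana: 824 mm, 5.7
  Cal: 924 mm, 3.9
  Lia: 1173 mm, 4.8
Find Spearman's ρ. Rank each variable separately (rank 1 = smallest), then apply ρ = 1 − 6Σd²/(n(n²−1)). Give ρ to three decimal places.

Ranks of variable 1: 1, 5, 2, 3, 4
Ranks of variable 2: 4, 5, 3, 1, 2
d = r₁ − r₂: -3, 0, -1, 2, 2
d²: 9, 0, 1, 4, 4; Σd² = 18
ρ = 1 − 6·18/(5·24) = 1 − 108/120 = 0.100

0.100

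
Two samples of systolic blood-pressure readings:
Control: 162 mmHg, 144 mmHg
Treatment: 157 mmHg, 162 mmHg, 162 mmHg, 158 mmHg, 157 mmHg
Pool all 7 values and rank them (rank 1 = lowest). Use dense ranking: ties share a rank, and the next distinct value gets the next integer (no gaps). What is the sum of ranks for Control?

Sorted (ascending): 144, 157, 157, 158, 162, 162, 162
The 2 values of 157 share dense rank 2.
The 3 values of 162 share dense rank 4.
Remaining distinct values take the next consecutive integers.
Control values → pooled ranks: 162→4, 144→1
Rank sum = 4 + 1 = 5

5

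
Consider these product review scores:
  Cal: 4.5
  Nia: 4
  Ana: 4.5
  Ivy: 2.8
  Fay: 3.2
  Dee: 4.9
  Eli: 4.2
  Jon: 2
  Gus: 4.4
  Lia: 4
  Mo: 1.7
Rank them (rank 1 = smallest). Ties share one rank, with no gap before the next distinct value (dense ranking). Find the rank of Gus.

7

Sorted (ascending): 1.7, 2, 2.8, 3.2, 4, 4, 4.2, 4.4, 4.5, 4.5, 4.9
The 2 values of 4 share dense rank 5.
The 2 values of 4.5 share dense rank 8.
Remaining distinct values take the next consecutive integers.
Gus has value 4.4 → rank 7.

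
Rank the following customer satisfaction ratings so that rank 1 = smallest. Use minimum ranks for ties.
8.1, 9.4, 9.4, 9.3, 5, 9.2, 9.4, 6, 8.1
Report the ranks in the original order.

3, 7, 7, 6, 1, 5, 7, 2, 3

Sorted (ascending): 5, 6, 8.1, 8.1, 9.2, 9.3, 9.4, 9.4, 9.4
The 2 values of 8.1 occupy positions 3–4 → each gets rank 3.
The 3 values of 9.4 occupy positions 7–9 → each gets rank 7.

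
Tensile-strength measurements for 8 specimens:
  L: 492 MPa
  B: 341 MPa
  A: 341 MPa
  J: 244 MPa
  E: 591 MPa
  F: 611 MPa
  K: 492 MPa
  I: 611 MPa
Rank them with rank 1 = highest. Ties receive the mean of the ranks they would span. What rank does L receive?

Sorted (descending): 611, 611, 591, 492, 492, 341, 341, 244
The 2 values of 611 occupy positions 1–2 → average rank (1+2)/2 = 1.5.
The 2 values of 492 occupy positions 4–5 → average rank (4+5)/2 = 4.5.
The 2 values of 341 occupy positions 6–7 → average rank (6+7)/2 = 6.5.
L has value 492 MPa → rank 4.5.

4.5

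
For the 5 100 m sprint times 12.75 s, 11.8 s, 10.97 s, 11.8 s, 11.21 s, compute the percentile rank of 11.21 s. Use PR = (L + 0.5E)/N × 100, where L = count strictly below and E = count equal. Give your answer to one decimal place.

30.0

N = 5.
Strictly below 11.21: 1. Equal to 11.21: 1.
PR = (1 + 0.5·1)/5 × 100 = 30.0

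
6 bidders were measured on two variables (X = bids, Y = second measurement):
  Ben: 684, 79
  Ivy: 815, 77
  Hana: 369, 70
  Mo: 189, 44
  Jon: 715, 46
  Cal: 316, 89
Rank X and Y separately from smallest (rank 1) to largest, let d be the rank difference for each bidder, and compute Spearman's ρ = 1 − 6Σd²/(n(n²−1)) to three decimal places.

0.143

Ranks of variable 1: 4, 6, 3, 1, 5, 2
Ranks of variable 2: 5, 4, 3, 1, 2, 6
d = r₁ − r₂: -1, 2, 0, 0, 3, -4
d²: 1, 4, 0, 0, 9, 16; Σd² = 30
ρ = 1 − 6·30/(6·35) = 1 − 180/210 = 0.143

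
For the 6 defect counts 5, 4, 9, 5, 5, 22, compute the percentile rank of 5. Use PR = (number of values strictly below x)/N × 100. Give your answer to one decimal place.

16.7

N = 6.
Strictly below 5: 1. Equal to 5: 3.
PR = 1/6 × 100 = 16.7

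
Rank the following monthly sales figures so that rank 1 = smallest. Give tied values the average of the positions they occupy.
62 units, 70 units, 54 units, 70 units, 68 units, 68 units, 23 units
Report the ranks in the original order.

3, 6.5, 2, 6.5, 4.5, 4.5, 1

Sorted (ascending): 23, 54, 62, 68, 68, 70, 70
The 2 values of 68 occupy positions 4–5 → average rank (4+5)/2 = 4.5.
The 2 values of 70 occupy positions 6–7 → average rank (6+7)/2 = 6.5.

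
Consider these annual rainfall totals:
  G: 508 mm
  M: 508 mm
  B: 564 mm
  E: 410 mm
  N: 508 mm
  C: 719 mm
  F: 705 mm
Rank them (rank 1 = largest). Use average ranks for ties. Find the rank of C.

Sorted (descending): 719, 705, 564, 508, 508, 508, 410
The 3 values of 508 occupy positions 4–6 → average rank 5.
C has value 719 mm → rank 1.

1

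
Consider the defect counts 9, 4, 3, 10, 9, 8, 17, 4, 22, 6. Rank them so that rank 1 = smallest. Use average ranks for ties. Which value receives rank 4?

Sorted (ascending): 3, 4, 4, 6, 8, 9, 9, 10, 17, 22
The 2 values of 4 occupy positions 2–3 → average rank (2+3)/2 = 2.5.
The 2 values of 9 occupy positions 6–7 → average rank (6+7)/2 = 6.5.
Rank 4 → value 6.

6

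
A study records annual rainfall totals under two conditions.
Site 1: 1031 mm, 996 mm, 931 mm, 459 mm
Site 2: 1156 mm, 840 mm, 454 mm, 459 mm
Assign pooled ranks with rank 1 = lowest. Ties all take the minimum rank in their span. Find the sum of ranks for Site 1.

20

Sorted (ascending): 454, 459, 459, 840, 931, 996, 1031, 1156
The 2 values of 459 occupy positions 2–3 → each gets rank 2.
Site 1 values → pooled ranks: 1031→7, 996→6, 931→5, 459→2
Rank sum = 7 + 6 + 5 + 2 = 20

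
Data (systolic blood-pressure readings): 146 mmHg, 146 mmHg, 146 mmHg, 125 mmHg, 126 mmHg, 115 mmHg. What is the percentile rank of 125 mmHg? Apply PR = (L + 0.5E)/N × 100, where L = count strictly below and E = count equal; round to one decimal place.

N = 6.
Strictly below 125: 1. Equal to 125: 1.
PR = (1 + 0.5·1)/6 × 100 = 25.0

25.0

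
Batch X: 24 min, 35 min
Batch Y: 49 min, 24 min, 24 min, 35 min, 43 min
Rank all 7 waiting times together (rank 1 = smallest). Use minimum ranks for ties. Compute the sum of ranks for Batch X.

5

Sorted (ascending): 24, 24, 24, 35, 35, 43, 49
The 3 values of 24 occupy positions 1–3 → each gets rank 1.
The 2 values of 35 occupy positions 4–5 → each gets rank 4.
Batch X values → pooled ranks: 24→1, 35→4
Rank sum = 1 + 4 = 5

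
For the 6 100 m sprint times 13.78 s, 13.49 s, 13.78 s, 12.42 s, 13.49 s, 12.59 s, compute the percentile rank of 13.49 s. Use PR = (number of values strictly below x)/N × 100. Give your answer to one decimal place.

33.3

N = 6.
Strictly below 13.49: 2. Equal to 13.49: 2.
PR = 2/6 × 100 = 33.3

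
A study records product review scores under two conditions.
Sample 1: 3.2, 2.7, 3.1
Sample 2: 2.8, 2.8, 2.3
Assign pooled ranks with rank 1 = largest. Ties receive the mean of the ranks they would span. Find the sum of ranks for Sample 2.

13

Sorted (descending): 3.2, 3.1, 2.8, 2.8, 2.7, 2.3
The 2 values of 2.8 occupy positions 3–4 → average rank (3+4)/2 = 3.5.
Sample 2 values → pooled ranks: 2.8→3.5, 2.8→3.5, 2.3→6
Rank sum = 3.5 + 3.5 + 6 = 13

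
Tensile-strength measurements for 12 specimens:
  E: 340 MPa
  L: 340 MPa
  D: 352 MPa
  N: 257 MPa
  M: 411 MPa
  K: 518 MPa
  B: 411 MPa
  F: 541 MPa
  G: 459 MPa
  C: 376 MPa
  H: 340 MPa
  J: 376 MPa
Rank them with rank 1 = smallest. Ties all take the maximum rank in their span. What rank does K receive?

Sorted (ascending): 257, 340, 340, 340, 352, 376, 376, 411, 411, 459, 518, 541
The 3 values of 340 occupy positions 2–4 → each gets rank 4.
The 2 values of 376 occupy positions 6–7 → each gets rank 7.
The 2 values of 411 occupy positions 8–9 → each gets rank 9.
K has value 518 MPa → rank 11.

11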